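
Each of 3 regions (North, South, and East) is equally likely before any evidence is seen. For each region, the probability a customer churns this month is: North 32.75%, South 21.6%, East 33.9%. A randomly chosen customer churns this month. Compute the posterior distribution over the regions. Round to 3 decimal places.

Since the prior is uniform, the posterior is proportional to the likelihood:
  North: 0.3275
  South: 0.216
  East: 0.339
Normalizing constant = 0.8825.
P(North | churn) = 0.3275/0.8825 ≈ 0.371
P(South | churn) = 0.216/0.8825 ≈ 0.245
P(East | churn) = 0.339/0.8825 ≈ 0.384
(Check: 0.371+0.245+0.384 = 1.000.)

North 0.371, South 0.245, East 0.384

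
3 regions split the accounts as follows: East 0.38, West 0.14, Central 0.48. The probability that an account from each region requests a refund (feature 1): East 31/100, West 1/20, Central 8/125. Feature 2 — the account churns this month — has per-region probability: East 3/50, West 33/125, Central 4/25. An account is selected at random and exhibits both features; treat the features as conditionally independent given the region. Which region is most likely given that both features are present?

East

Prior × likelihood for each hypothesis:
  East: 0.38 × 0.31 × 0.06 = 0.007068
  West: 0.14 × 0.05 × 0.264 = 0.001848
  Central: 0.48 × 0.064 × 0.16 = 0.0049152
Total = 0.0138312.
Largest term belongs to East, so East is most probable.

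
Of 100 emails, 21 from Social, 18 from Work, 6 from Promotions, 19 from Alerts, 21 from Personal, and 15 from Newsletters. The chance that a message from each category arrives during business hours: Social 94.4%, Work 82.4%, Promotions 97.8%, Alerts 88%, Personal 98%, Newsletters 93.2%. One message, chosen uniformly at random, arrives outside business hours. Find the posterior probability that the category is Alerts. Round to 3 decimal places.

0.278

Taking complements, P(off-hours | each) = Social 0.056, Work 0.176, Promotions 0.022, Alerts 0.12, Personal 0.02, Newsletters 0.068.
Compute prior × likelihood for every hypothesis:
  Social: 0.21 × 0.056 = 0.01176
  Work: 0.18 × 0.176 = 0.03168
  Promotions: 0.06 × 0.022 = 0.00132
  Alerts: 0.19 × 0.12 = 0.0228
  Personal: 0.21 × 0.02 = 0.0042
  Newsletters: 0.15 × 0.068 = 0.0102
Normalizing constant = 0.08196.
P(Alerts | evidence) = 0.0228 / 0.08196 ≈ 0.278.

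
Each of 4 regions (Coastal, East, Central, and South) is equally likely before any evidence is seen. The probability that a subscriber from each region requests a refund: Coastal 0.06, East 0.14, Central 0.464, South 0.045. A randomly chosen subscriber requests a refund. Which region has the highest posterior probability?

Since the prior is uniform, the posterior is proportional to the likelihood:
  Coastal: 0.06
  East: 0.14
  Central: 0.464
  South: 0.045
Total = 0.709.
Largest term belongs to Central, so Central is most probable.

Central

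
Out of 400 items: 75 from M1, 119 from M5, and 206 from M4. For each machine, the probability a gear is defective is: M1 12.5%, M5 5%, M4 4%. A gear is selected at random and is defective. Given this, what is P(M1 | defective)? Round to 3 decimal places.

0.398

Prior × likelihood for each hypothesis:
  M1: 0.1875 × 0.125 = 0.0234375
  M5: 0.2975 × 0.05 = 0.014875
  M4: 0.515 × 0.04 = 0.0206
Sum = 0.0589125.
P(M1 | evidence) = 0.0234375 / 0.0589125 ≈ 0.398.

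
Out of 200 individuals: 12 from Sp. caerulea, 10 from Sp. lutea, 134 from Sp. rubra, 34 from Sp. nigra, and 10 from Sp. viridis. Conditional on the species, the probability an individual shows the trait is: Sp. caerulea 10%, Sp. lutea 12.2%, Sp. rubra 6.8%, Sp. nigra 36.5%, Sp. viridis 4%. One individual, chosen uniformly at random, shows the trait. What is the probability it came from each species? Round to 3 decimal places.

By Bayes' rule, posterior ∝ prior × likelihood:
  Sp. caerulea: 0.06 × 0.1 = 0.006
  Sp. lutea: 0.05 × 0.122 = 0.0061
  Sp. rubra: 0.67 × 0.068 = 0.04556
  Sp. nigra: 0.17 × 0.365 = 0.06205
  Sp. viridis: 0.05 × 0.04 = 0.002
Normalizing constant = 0.12171.
P(Sp. caerulea | trait) = 0.006/0.12171 ≈ 0.049
P(Sp. lutea | trait) = 0.0061/0.12171 ≈ 0.050
P(Sp. rubra | trait) = 0.04556/0.12171 ≈ 0.374
P(Sp. nigra | trait) = 0.06205/0.12171 ≈ 0.510
P(Sp. viridis | trait) = 0.002/0.12171 ≈ 0.016
(Check: 0.049+0.050+0.374+0.510+0.016 = 0.999.)

Sp. caerulea 0.049, Sp. lutea 0.050, Sp. rubra 0.374, Sp. nigra 0.510, Sp. viridis 0.016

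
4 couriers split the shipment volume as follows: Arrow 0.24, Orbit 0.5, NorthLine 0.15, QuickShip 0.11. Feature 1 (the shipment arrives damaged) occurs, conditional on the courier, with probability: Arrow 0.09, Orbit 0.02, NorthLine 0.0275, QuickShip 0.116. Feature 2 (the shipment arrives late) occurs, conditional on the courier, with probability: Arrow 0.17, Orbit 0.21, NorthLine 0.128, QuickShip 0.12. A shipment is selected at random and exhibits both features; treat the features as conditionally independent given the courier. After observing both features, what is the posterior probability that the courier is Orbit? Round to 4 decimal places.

Prior × likelihood for each hypothesis:
  Arrow: 0.24 × 0.09 × 0.17 = 0.003672
  Orbit: 0.5 × 0.02 × 0.21 = 0.0021
  NorthLine: 0.15 × 0.0275 × 0.128 = 0.000528
  QuickShip: 0.11 × 0.116 × 0.12 = 0.0015312
Normalizing constant = 0.0078312.
P(Orbit | evidence) = 0.0021 / 0.0078312 ≈ 0.2682.

0.2682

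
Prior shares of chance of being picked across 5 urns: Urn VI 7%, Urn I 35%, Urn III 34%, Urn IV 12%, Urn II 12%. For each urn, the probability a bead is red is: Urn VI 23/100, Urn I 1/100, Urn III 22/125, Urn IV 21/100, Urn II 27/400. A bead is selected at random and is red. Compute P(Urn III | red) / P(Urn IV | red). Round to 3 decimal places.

By Bayes' rule, posterior ∝ prior × likelihood:
  Urn VI: 0.07 × 0.23 = 0.0161
  Urn I: 0.35 × 0.01 = 0.0035
  Urn III: 0.34 × 0.176 = 0.05984
  Urn IV: 0.12 × 0.21 = 0.0252
  Urn II: 0.12 × 0.0675 = 0.0081
Total = 0.11274.
The ratio is 0.05984 / 0.0252 (the normalizer cancels) = 2.375.

2.375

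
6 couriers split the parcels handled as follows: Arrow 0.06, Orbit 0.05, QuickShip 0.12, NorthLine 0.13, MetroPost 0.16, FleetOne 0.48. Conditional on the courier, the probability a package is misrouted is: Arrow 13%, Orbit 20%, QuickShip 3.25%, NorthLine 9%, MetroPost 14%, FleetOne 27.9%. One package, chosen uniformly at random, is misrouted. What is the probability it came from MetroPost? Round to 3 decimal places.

Prior × likelihood for each hypothesis:
  Arrow: 0.06 × 0.13 = 0.0078
  Orbit: 0.05 × 0.2 = 0.01
  QuickShip: 0.12 × 0.0325 = 0.0039
  NorthLine: 0.13 × 0.09 = 0.0117
  MetroPost: 0.16 × 0.14 = 0.0224
  FleetOne: 0.48 × 0.279 = 0.13392
Total = 0.18972.
P(MetroPost | evidence) = 0.0224 / 0.18972 ≈ 0.118.

0.118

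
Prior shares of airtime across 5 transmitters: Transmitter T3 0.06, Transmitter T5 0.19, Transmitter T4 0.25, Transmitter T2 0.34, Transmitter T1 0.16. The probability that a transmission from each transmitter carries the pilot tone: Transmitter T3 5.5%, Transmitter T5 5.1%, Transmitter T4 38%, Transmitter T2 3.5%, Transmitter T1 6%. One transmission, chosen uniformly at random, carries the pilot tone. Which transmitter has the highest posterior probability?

By Bayes' rule, posterior ∝ prior × likelihood:
  Transmitter T3: 0.06 × 0.055 = 0.0033
  Transmitter T5: 0.19 × 0.051 = 0.00969
  Transmitter T4: 0.25 × 0.38 = 0.095
  Transmitter T2: 0.34 × 0.035 = 0.0119
  Transmitter T1: 0.16 × 0.06 = 0.0096
Normalizing constant = 0.12949.
Largest term belongs to Transmitter T4, so Transmitter T4 is most probable.

Transmitter T4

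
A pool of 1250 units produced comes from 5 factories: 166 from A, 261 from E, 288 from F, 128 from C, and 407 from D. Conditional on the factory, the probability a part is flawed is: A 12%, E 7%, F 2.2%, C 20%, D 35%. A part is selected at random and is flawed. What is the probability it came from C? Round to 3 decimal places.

Compute prior × likelihood for every hypothesis:
  A: 0.1328 × 0.12 = 0.015936
  E: 0.2088 × 0.07 = 0.014616
  F: 0.2304 × 0.022 = 0.0050688
  C: 0.1024 × 0.2 = 0.02048
  D: 0.3256 × 0.35 = 0.11396
Sum = 0.1700608.
P(C | evidence) = 0.02048 / 0.1700608 ≈ 0.120.

0.120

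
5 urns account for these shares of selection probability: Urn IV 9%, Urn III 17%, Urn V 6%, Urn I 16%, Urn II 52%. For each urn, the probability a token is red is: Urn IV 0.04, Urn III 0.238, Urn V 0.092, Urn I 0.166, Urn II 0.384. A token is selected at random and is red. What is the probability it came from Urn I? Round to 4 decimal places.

0.0963

Prior × likelihood for each hypothesis:
  Urn IV: 0.09 × 0.04 = 0.0036
  Urn III: 0.17 × 0.238 = 0.04046
  Urn V: 0.06 × 0.092 = 0.00552
  Urn I: 0.16 × 0.166 = 0.02656
  Urn II: 0.52 × 0.384 = 0.19968
Sum = 0.27582.
P(Urn I | evidence) = 0.02656 / 0.27582 ≈ 0.0963.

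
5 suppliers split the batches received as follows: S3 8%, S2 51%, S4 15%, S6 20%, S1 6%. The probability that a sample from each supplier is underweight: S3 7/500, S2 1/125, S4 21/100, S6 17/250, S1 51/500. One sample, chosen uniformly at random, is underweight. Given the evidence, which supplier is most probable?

S4

By Bayes' rule, posterior ∝ prior × likelihood:
  S3: 0.08 × 0.014 = 0.00112
  S2: 0.51 × 0.008 = 0.00408
  S4: 0.15 × 0.21 = 0.0315
  S6: 0.2 × 0.068 = 0.0136
  S1: 0.06 × 0.102 = 0.00612
Total = 0.05642.
Largest term belongs to S4, so S4 is most probable.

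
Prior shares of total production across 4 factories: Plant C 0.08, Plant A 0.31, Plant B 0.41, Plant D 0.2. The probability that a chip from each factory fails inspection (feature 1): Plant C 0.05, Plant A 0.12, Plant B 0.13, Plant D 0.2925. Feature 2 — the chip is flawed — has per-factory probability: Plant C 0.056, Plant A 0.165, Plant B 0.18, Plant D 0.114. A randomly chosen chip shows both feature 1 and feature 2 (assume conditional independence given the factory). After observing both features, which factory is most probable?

By Bayes' rule, posterior ∝ prior × likelihood:
  Plant C: 0.08 × 0.05 × 0.056 = 0.000224
  Plant A: 0.31 × 0.12 × 0.165 = 0.006138
  Plant B: 0.41 × 0.13 × 0.18 = 0.009594
  Plant D: 0.2 × 0.2925 × 0.114 = 0.006669
Sum = 0.022625.
Largest term belongs to Plant B, so Plant B is most probable.

Plant B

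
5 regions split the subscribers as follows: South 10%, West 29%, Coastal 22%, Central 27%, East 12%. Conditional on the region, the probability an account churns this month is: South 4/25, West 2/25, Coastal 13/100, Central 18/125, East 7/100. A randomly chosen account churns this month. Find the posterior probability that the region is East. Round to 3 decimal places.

0.073

Prior × likelihood for each hypothesis:
  South: 0.1 × 0.16 = 0.016
  West: 0.29 × 0.08 = 0.0232
  Coastal: 0.22 × 0.13 = 0.0286
  Central: 0.27 × 0.144 = 0.03888
  East: 0.12 × 0.07 = 0.0084
Total = 0.11508.
P(East | evidence) = 0.0084 / 0.11508 ≈ 0.073.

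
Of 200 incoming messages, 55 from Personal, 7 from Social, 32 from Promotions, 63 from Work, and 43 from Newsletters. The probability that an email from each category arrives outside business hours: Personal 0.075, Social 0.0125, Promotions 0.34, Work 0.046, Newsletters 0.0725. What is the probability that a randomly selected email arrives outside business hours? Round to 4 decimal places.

Compute prior × likelihood for every hypothesis:
  Personal: 0.275 × 0.075 = 0.020625
  Social: 0.035 × 0.0125 = 0.0004375
  Promotions: 0.16 × 0.34 = 0.0544
  Work: 0.315 × 0.046 = 0.01449
  Newsletters: 0.215 × 0.0725 = 0.0155875
P(off-hours) = 0.020625 + 0.0004375 + 0.0544 + 0.01449 + 0.0155875 = 0.10554 → 0.1055.

0.1055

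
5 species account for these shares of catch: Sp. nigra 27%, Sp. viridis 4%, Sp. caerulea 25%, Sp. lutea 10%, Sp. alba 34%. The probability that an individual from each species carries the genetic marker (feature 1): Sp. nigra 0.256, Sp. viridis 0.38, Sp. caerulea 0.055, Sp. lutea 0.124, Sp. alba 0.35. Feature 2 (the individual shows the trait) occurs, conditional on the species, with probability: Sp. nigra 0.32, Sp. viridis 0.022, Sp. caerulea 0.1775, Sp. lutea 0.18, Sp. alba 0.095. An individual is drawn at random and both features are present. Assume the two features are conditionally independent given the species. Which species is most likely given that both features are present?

Compute prior × likelihood for every hypothesis:
  Sp. nigra: 0.27 × 0.256 × 0.32 = 0.0221184
  Sp. viridis: 0.04 × 0.38 × 0.022 = 0.0003344
  Sp. caerulea: 0.25 × 0.055 × 0.1775 = 0.002440625
  Sp. lutea: 0.1 × 0.124 × 0.18 = 0.002232
  Sp. alba: 0.34 × 0.35 × 0.095 = 0.011305
Normalizing constant = 0.038430425.
Largest term belongs to Sp. nigra, so Sp. nigra is most probable.

Sp. nigra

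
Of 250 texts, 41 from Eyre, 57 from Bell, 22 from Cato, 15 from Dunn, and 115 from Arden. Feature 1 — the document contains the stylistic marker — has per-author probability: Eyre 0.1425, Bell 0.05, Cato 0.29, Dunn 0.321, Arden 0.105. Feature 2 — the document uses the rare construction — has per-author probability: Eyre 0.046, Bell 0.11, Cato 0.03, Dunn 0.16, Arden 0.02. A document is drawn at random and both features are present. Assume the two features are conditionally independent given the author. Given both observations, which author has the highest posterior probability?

Dunn

Compute prior × likelihood for every hypothesis:
  Eyre: 0.164 × 0.1425 × 0.046 = 0.00107502
  Bell: 0.228 × 0.05 × 0.11 = 0.001254
  Cato: 0.088 × 0.29 × 0.03 = 0.0007656
  Dunn: 0.06 × 0.321 × 0.16 = 0.0030816
  Arden: 0.46 × 0.105 × 0.02 = 0.000966
Sum = 0.00714222.
Largest term belongs to Dunn, so Dunn is most probable.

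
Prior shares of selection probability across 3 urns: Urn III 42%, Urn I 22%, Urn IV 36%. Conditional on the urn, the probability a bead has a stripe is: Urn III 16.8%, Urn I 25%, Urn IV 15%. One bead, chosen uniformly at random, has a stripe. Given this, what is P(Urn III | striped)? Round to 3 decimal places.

0.393

Unnormalized posteriors (prior × likelihood):
  Urn III: 0.42 × 0.168 = 0.07056
  Urn I: 0.22 × 0.25 = 0.055
  Urn IV: 0.36 × 0.15 = 0.054
Sum = 0.17956.
P(Urn III | evidence) = 0.07056 / 0.17956 ≈ 0.393.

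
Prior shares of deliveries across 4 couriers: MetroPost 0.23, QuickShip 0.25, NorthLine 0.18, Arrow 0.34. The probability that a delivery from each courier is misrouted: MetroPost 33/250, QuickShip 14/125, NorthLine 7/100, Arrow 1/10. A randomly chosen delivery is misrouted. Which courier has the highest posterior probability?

Unnormalized posteriors (prior × likelihood):
  MetroPost: 0.23 × 0.132 = 0.03036
  QuickShip: 0.25 × 0.112 = 0.028
  NorthLine: 0.18 × 0.07 = 0.0126
  Arrow: 0.34 × 0.1 = 0.034
Normalizing constant = 0.10496.
Largest term belongs to Arrow, so Arrow is most probable.

Arrow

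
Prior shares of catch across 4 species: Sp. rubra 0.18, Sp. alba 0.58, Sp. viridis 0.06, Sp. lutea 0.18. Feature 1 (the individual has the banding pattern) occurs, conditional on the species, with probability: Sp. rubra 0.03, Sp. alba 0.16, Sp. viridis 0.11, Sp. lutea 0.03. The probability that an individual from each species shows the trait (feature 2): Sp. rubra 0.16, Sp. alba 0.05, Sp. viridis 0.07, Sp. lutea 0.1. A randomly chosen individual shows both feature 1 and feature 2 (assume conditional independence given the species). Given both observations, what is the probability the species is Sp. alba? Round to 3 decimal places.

Unnormalized posteriors (prior × likelihood):
  Sp. rubra: 0.18 × 0.03 × 0.16 = 0.000864
  Sp. alba: 0.58 × 0.16 × 0.05 = 0.00464
  Sp. viridis: 0.06 × 0.11 × 0.07 = 0.000462
  Sp. lutea: 0.18 × 0.03 × 0.1 = 0.00054
Sum = 0.006506.
P(Sp. alba | evidence) = 0.00464 / 0.006506 ≈ 0.713.

0.713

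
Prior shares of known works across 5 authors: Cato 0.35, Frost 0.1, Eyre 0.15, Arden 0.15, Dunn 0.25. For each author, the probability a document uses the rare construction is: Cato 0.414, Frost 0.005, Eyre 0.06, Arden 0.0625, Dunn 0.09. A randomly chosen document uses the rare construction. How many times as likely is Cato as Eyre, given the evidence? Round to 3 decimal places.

Compute prior × likelihood for every hypothesis:
  Cato: 0.35 × 0.414 = 0.1449
  Frost: 0.1 × 0.005 = 0.0005
  Eyre: 0.15 × 0.06 = 0.009
  Arden: 0.15 × 0.0625 = 0.009375
  Dunn: 0.25 × 0.09 = 0.0225
Total = 0.186275.
The ratio is 0.1449 / 0.009 (the normalizer cancels) = 16.100.

16.100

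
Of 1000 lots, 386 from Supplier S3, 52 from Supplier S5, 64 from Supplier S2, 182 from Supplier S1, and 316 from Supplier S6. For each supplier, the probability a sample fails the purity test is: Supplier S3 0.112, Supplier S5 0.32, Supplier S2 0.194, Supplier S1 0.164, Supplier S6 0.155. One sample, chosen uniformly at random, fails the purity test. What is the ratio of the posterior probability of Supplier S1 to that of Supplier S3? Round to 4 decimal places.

Unnormalized posteriors (prior × likelihood):
  Supplier S3: 0.386 × 0.112 = 0.043232
  Supplier S5: 0.052 × 0.32 = 0.01664
  Supplier S2: 0.064 × 0.194 = 0.012416
  Supplier S1: 0.182 × 0.164 = 0.029848
  Supplier S6: 0.316 × 0.155 = 0.04898
Normalizing constant = 0.151116.
The ratio is 0.029848 / 0.043232 (the normalizer cancels) = 0.6904.

0.6904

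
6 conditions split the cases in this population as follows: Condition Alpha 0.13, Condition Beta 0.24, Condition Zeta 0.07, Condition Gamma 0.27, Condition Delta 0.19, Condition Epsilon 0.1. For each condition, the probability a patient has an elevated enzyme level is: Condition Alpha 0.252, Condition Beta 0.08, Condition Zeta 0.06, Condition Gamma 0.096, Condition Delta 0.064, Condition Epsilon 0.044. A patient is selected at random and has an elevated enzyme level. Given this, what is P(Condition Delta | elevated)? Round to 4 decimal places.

0.1233

By Bayes' rule, posterior ∝ prior × likelihood:
  Condition Alpha: 0.13 × 0.252 = 0.03276
  Condition Beta: 0.24 × 0.08 = 0.0192
  Condition Zeta: 0.07 × 0.06 = 0.0042
  Condition Gamma: 0.27 × 0.096 = 0.02592
  Condition Delta: 0.19 × 0.064 = 0.01216
  Condition Epsilon: 0.1 × 0.044 = 0.0044
Sum = 0.09864.
P(Condition Delta | evidence) = 0.01216 / 0.09864 ≈ 0.1233.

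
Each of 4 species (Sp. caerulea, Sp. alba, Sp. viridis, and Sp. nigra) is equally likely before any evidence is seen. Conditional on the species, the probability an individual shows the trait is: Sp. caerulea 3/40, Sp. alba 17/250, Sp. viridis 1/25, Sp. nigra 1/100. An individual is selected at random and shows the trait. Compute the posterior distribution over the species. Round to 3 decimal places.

Since the prior is uniform, the posterior is proportional to the likelihood:
  Sp. caerulea: 0.075
  Sp. alba: 0.068
  Sp. viridis: 0.04
  Sp. nigra: 0.01
Normalizing constant = 0.193.
P(Sp. caerulea | trait) = 0.075/0.193 ≈ 0.389
P(Sp. alba | trait) = 0.068/0.193 ≈ 0.352
P(Sp. viridis | trait) = 0.04/0.193 ≈ 0.207
P(Sp. nigra | trait) = 0.01/0.193 ≈ 0.052

Sp. caerulea 0.389, Sp. alba 0.352, Sp. viridis 0.207, Sp. nigra 0.052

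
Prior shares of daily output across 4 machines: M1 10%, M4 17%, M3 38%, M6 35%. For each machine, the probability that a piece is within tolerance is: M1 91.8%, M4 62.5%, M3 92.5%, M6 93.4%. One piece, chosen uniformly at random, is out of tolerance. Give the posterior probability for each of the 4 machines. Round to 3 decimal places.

M1 0.066, M4 0.516, M3 0.231, M6 0.187

Taking complements, P(oversize | each) = M1 0.082, M4 0.375, M3 0.075, M6 0.066.
Unnormalized posteriors (prior × likelihood):
  M1: 0.1 × 0.082 = 0.0082
  M4: 0.17 × 0.375 = 0.06375
  M3: 0.38 × 0.075 = 0.0285
  M6: 0.35 × 0.066 = 0.0231
Total = 0.12355.
P(M1 | oversize) = 0.0082/0.12355 ≈ 0.066
P(M4 | oversize) = 0.06375/0.12355 ≈ 0.516
P(M3 | oversize) = 0.0285/0.12355 ≈ 0.231
P(M6 | oversize) = 0.0231/0.12355 ≈ 0.187
(Check: 0.066+0.516+0.231+0.187 = 1.000.)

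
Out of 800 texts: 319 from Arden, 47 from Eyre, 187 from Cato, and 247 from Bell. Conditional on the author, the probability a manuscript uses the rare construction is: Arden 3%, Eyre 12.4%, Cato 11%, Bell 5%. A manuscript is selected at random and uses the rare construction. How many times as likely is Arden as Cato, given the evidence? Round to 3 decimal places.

Compute prior × likelihood for every hypothesis:
  Arden: 0.39875 × 0.03 = 0.0119625
  Eyre: 0.05875 × 0.124 = 0.007285
  Cato: 0.23375 × 0.11 = 0.0257125
  Bell: 0.30875 × 0.05 = 0.0154375
Total = 0.0603975.
The ratio is 0.0119625 / 0.0257125 (the normalizer cancels) = 0.465.

0.465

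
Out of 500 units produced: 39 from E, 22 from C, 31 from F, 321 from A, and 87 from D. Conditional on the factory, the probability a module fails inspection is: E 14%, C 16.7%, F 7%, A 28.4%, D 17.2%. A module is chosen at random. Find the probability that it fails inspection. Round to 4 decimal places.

0.2349

Prior × likelihood for each hypothesis:
  E: 0.078 × 0.14 = 0.01092
  C: 0.044 × 0.167 = 0.007348
  F: 0.062 × 0.07 = 0.00434
  A: 0.642 × 0.284 = 0.182328
  D: 0.174 × 0.172 = 0.029928
P(nonconforming) = 0.01092 + 0.007348 + 0.00434 + 0.182328 + 0.029928 = 0.234864 → 0.2349.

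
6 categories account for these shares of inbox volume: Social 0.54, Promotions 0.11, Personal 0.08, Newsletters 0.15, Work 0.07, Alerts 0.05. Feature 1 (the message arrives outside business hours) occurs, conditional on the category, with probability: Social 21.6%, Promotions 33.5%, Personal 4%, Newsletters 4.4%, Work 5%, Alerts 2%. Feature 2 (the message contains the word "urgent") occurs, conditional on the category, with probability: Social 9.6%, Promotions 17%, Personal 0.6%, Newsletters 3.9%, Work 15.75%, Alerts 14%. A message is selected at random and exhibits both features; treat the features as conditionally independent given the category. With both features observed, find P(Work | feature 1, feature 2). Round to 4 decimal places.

Compute prior × likelihood for every hypothesis:
  Social: 0.54 × 0.216 × 0.096 = 0.01119744
  Promotions: 0.11 × 0.335 × 0.17 = 0.0062645
  Personal: 0.08 × 0.04 × 0.006 = 0.0000192
  Newsletters: 0.15 × 0.044 × 0.039 = 0.0002574
  Work: 0.07 × 0.05 × 0.1575 = 0.00055125
  Alerts: 0.05 × 0.02 × 0.14 = 0.00014
Total = 0.01842979.
P(Work | evidence) = 0.00055125 / 0.01842979 ≈ 0.0299.

0.0299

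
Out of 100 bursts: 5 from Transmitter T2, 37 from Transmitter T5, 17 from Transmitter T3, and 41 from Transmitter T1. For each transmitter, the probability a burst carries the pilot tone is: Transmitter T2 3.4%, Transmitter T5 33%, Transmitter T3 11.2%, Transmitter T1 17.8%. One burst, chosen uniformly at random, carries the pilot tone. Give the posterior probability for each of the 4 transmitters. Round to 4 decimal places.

Transmitter T2 0.0079, Transmitter T5 0.5657, Transmitter T3 0.0882, Transmitter T1 0.3382

Prior × likelihood for each hypothesis:
  Transmitter T2: 0.05 × 0.034 = 0.0017
  Transmitter T5: 0.37 × 0.33 = 0.1221
  Transmitter T3: 0.17 × 0.112 = 0.01904
  Transmitter T1: 0.41 × 0.178 = 0.07298
Sum = 0.21582.
P(Transmitter T2 | pilot) = 0.0017/0.21582 ≈ 0.0079
P(Transmitter T5 | pilot) = 0.1221/0.21582 ≈ 0.5657
P(Transmitter T3 | pilot) = 0.01904/0.21582 ≈ 0.0882
P(Transmitter T1 | pilot) = 0.07298/0.21582 ≈ 0.3382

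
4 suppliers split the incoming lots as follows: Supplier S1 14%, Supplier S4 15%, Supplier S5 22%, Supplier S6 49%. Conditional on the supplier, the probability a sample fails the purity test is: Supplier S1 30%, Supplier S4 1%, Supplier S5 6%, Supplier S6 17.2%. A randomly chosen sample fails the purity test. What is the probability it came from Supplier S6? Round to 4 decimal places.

Unnormalized posteriors (prior × likelihood):
  Supplier S1: 0.14 × 0.3 = 0.042
  Supplier S4: 0.15 × 0.01 = 0.0015
  Supplier S5: 0.22 × 0.06 = 0.0132
  Supplier S6: 0.49 × 0.172 = 0.08428
Sum = 0.14098.
P(Supplier S6 | evidence) = 0.08428 / 0.14098 ≈ 0.5978.

0.5978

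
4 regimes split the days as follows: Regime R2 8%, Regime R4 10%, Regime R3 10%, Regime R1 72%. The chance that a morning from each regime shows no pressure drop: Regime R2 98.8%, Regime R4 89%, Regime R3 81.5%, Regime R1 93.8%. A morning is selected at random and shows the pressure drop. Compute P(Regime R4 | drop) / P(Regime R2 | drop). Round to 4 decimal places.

11.4583

Taking complements, P(drop | each) = Regime R2 0.012, Regime R4 0.11, Regime R3 0.185, Regime R1 0.062.
By Bayes' rule, posterior ∝ prior × likelihood:
  Regime R2: 0.08 × 0.012 = 0.00096
  Regime R4: 0.1 × 0.11 = 0.011
  Regime R3: 0.1 × 0.185 = 0.0185
  Regime R1: 0.72 × 0.062 = 0.04464
Sum = 0.0751.
The ratio is 0.011 / 0.00096 (the normalizer cancels) = 11.4583.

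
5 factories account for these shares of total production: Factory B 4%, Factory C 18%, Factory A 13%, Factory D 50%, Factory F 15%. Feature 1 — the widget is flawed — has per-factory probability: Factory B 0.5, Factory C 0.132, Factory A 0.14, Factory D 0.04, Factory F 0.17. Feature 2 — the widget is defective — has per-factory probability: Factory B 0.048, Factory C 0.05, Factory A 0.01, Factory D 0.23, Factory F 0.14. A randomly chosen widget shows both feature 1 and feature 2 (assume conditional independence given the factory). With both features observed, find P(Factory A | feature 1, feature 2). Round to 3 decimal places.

0.017

By Bayes' rule, posterior ∝ prior × likelihood:
  Factory B: 0.04 × 0.5 × 0.048 = 0.00096
  Factory C: 0.18 × 0.132 × 0.05 = 0.001188
  Factory A: 0.13 × 0.14 × 0.01 = 0.000182
  Factory D: 0.5 × 0.04 × 0.23 = 0.0046
  Factory F: 0.15 × 0.17 × 0.14 = 0.00357
Total = 0.0105.
P(Factory A | evidence) = 0.000182 / 0.0105 ≈ 0.017.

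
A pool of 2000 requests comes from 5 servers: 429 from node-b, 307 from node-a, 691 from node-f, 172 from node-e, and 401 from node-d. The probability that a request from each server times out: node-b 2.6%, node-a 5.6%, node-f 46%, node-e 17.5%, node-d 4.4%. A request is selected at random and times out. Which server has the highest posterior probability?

Unnormalized posteriors (prior × likelihood):
  node-b: 0.2145 × 0.026 = 0.005577
  node-a: 0.1535 × 0.056 = 0.008596
  node-f: 0.3455 × 0.46 = 0.15893
  node-e: 0.086 × 0.175 = 0.01505
  node-d: 0.2005 × 0.044 = 0.008822
Normalizing constant = 0.196975.
Largest term belongs to node-f, so node-f is most probable.

node-f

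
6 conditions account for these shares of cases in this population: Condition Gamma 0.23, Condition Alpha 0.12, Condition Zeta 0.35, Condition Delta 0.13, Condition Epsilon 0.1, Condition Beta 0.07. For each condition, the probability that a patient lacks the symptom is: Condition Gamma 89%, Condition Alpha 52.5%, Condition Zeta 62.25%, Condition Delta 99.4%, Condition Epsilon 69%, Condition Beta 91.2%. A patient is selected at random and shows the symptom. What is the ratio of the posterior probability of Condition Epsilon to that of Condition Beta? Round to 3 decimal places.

5.032

Taking complements, P(symptomatic | each) = Condition Gamma 0.11, Condition Alpha 0.475, Condition Zeta 0.3775, Condition Delta 0.006, Condition Epsilon 0.31, Condition Beta 0.088.
Compute prior × likelihood for every hypothesis:
  Condition Gamma: 0.23 × 0.11 = 0.0253
  Condition Alpha: 0.12 × 0.475 = 0.057
  Condition Zeta: 0.35 × 0.3775 = 0.132125
  Condition Delta: 0.13 × 0.006 = 0.00078
  Condition Epsilon: 0.1 × 0.31 = 0.031
  Condition Beta: 0.07 × 0.088 = 0.00616
Sum = 0.252365.
The ratio is 0.031 / 0.00616 (the normalizer cancels) = 5.032.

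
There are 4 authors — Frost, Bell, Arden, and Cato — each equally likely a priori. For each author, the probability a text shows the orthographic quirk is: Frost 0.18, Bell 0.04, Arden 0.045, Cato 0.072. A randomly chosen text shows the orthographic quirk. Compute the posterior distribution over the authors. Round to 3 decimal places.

With a uniform prior (1/4 each), posterior ∝ likelihood:
  Frost: 0.18
  Bell: 0.04
  Arden: 0.045
  Cato: 0.072
Normalizing constant = 0.337.
P(Frost | quirk) = 0.18/0.337 ≈ 0.534
P(Bell | quirk) = 0.04/0.337 ≈ 0.119
P(Arden | quirk) = 0.045/0.337 ≈ 0.134
P(Cato | quirk) = 0.072/0.337 ≈ 0.214

Frost 0.534, Bell 0.119, Arden 0.134, Cato 0.214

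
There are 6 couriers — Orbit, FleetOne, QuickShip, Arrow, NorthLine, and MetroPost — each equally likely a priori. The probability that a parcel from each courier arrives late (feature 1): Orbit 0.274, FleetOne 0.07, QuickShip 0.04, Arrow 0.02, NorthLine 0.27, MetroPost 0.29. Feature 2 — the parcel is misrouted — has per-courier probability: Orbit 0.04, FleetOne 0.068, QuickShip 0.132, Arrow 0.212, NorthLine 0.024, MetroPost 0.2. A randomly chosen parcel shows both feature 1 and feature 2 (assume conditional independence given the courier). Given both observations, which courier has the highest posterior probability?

MetroPost

Since the prior is uniform, the posterior is proportional to the likelihood:
  Orbit: 0.274 × 0.04 = 0.01096
  FleetOne: 0.07 × 0.068 = 0.00476
  QuickShip: 0.04 × 0.132 = 0.00528
  Arrow: 0.02 × 0.212 = 0.00424
  NorthLine: 0.27 × 0.024 = 0.00648
  MetroPost: 0.29 × 0.2 = 0.058
Normalizing constant = 0.08972.
Largest term belongs to MetroPost, so MetroPost is most probable.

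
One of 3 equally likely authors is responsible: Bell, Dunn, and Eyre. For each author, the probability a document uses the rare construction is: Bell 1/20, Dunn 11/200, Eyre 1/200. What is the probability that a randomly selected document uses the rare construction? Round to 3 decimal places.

With a uniform prior (1/3 each), posterior ∝ likelihood:
  Bell: 0.05
  Dunn: 0.055
  Eyre: 0.005
P(rare-form) = (1/3) × (0.05 + 0.055 + 0.005) = 0.11/3 ≈ 0.037.

0.037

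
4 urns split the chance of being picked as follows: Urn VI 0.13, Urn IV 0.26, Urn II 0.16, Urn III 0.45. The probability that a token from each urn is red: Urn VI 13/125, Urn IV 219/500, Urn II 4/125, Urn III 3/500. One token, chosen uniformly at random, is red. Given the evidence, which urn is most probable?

Urn IV

Compute prior × likelihood for every hypothesis:
  Urn VI: 0.13 × 0.104 = 0.01352
  Urn IV: 0.26 × 0.438 = 0.11388
  Urn II: 0.16 × 0.032 = 0.00512
  Urn III: 0.45 × 0.006 = 0.0027
Sum = 0.13522.
Largest term belongs to Urn IV, so Urn IV is most probable.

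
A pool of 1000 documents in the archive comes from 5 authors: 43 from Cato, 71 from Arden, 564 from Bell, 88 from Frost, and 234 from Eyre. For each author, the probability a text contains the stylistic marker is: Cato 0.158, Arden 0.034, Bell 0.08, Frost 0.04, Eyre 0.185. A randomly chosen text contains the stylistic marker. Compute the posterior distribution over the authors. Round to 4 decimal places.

Compute prior × likelihood for every hypothesis:
  Cato: 0.043 × 0.158 = 0.006794
  Arden: 0.071 × 0.034 = 0.002414
  Bell: 0.564 × 0.08 = 0.04512
  Frost: 0.088 × 0.04 = 0.00352
  Eyre: 0.234 × 0.185 = 0.04329
Normalizing constant = 0.101138.
P(Cato | marker) = 0.006794/0.101138 ≈ 0.0672
P(Arden | marker) = 0.002414/0.101138 ≈ 0.0239
P(Bell | marker) = 0.04512/0.101138 ≈ 0.4461
P(Frost | marker) = 0.00352/0.101138 ≈ 0.0348
P(Eyre | marker) = 0.04329/0.101138 ≈ 0.4280

Cato 0.0672, Arden 0.0239, Bell 0.4461, Frost 0.0348, Eyre 0.4280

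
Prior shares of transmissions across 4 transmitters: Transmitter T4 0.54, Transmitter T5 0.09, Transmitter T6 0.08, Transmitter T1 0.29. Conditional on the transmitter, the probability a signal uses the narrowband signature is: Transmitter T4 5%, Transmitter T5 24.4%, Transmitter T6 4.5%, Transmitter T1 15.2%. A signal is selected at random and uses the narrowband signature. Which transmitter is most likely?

Compute prior × likelihood for every hypothesis:
  Transmitter T4: 0.54 × 0.05 = 0.027
  Transmitter T5: 0.09 × 0.244 = 0.02196
  Transmitter T6: 0.08 × 0.045 = 0.0036
  Transmitter T1: 0.29 × 0.152 = 0.04408
Total = 0.09664.
Largest term belongs to Transmitter T1, so Transmitter T1 is most probable.

Transmitter T1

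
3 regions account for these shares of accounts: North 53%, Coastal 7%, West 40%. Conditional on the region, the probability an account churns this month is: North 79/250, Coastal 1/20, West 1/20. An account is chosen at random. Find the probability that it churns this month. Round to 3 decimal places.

0.191

By Bayes' rule, posterior ∝ prior × likelihood:
  North: 0.53 × 0.316 = 0.16748
  Coastal: 0.07 × 0.05 = 0.0035
  West: 0.4 × 0.05 = 0.02
P(churn) = 0.16748 + 0.0035 + 0.02 = 0.19098 → 0.191.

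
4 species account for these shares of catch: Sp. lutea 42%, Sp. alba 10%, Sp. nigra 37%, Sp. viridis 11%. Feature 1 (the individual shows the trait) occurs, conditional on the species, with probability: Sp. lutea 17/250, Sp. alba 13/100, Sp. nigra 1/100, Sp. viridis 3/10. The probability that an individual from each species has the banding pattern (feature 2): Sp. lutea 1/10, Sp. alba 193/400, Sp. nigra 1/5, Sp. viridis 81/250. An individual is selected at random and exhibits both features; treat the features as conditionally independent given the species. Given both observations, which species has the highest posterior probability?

By Bayes' rule, posterior ∝ prior × likelihood:
  Sp. lutea: 0.42 × 0.068 × 0.1 = 0.002856
  Sp. alba: 0.1 × 0.13 × 0.4825 = 0.0062725
  Sp. nigra: 0.37 × 0.01 × 0.2 = 0.00074
  Sp. viridis: 0.11 × 0.3 × 0.324 = 0.010692
Sum = 0.0205605.
Largest term belongs to Sp. viridis, so Sp. viridis is most probable.

Sp. viridis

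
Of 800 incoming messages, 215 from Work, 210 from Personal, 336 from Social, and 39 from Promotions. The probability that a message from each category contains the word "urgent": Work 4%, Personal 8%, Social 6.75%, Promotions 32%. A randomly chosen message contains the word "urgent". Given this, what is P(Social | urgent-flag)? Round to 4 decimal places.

Compute prior × likelihood for every hypothesis:
  Work: 0.26875 × 0.04 = 0.01075
  Personal: 0.2625 × 0.08 = 0.021
  Social: 0.42 × 0.0675 = 0.02835
  Promotions: 0.04875 × 0.32 = 0.0156
Total = 0.0757.
P(Social | evidence) = 0.02835 / 0.0757 ≈ 0.3745.

0.3745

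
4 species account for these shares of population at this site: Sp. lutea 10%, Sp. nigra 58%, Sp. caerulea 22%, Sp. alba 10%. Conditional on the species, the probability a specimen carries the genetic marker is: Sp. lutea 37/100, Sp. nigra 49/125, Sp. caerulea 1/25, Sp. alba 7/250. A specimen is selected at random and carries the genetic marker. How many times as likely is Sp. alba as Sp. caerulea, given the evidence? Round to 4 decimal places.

0.3182

Prior × likelihood for each hypothesis:
  Sp. lutea: 0.1 × 0.37 = 0.037
  Sp. nigra: 0.58 × 0.392 = 0.22736
  Sp. caerulea: 0.22 × 0.04 = 0.0088
  Sp. alba: 0.1 × 0.028 = 0.0028
Sum = 0.27596.
The ratio is 0.0028 / 0.0088 (the normalizer cancels) = 0.3182.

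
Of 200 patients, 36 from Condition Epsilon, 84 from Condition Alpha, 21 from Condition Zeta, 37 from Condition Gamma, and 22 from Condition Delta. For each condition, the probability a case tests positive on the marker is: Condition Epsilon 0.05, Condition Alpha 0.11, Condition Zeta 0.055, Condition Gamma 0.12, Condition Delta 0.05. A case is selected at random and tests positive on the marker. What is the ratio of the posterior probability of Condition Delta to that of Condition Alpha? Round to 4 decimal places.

By Bayes' rule, posterior ∝ prior × likelihood:
  Condition Epsilon: 0.18 × 0.05 = 0.009
  Condition Alpha: 0.42 × 0.11 = 0.0462
  Condition Zeta: 0.105 × 0.055 = 0.005775
  Condition Gamma: 0.185 × 0.12 = 0.0222
  Condition Delta: 0.11 × 0.05 = 0.0055
Sum = 0.088675.
The ratio is 0.0055 / 0.0462 (the normalizer cancels) = 0.1190.

0.1190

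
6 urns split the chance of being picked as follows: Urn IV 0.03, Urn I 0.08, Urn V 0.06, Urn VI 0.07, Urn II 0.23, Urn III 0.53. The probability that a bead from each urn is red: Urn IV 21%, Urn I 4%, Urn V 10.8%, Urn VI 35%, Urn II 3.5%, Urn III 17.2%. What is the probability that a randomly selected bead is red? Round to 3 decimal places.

0.140

Prior × likelihood for each hypothesis:
  Urn IV: 0.03 × 0.21 = 0.0063
  Urn I: 0.08 × 0.04 = 0.0032
  Urn V: 0.06 × 0.108 = 0.00648
  Urn VI: 0.07 × 0.35 = 0.0245
  Urn II: 0.23 × 0.035 = 0.00805
  Urn III: 0.53 × 0.172 = 0.09116
P(red) = 0.0063 + 0.0032 + 0.00648 + 0.0245 + 0.00805 + 0.09116 = 0.13969 → 0.140.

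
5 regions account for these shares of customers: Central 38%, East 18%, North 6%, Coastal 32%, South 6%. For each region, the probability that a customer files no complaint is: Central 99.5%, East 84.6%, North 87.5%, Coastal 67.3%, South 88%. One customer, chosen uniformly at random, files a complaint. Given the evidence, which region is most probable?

Coastal

Taking complements, P(complaint | each) = Central 0.005, East 0.154, North 0.125, Coastal 0.327, South 0.12.
Unnormalized posteriors (prior × likelihood):
  Central: 0.38 × 0.005 = 0.0019
  East: 0.18 × 0.154 = 0.02772
  North: 0.06 × 0.125 = 0.0075
  Coastal: 0.32 × 0.327 = 0.10464
  South: 0.06 × 0.12 = 0.0072
Sum = 0.14896.
Largest term belongs to Coastal, so Coastal is most probable.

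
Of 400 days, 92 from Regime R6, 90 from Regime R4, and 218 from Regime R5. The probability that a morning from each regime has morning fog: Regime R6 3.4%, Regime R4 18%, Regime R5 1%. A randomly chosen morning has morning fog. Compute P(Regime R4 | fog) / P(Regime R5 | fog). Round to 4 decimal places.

Compute prior × likelihood for every hypothesis:
  Regime R6: 0.23 × 0.034 = 0.00782
  Regime R4: 0.225 × 0.18 = 0.0405
  Regime R5: 0.545 × 0.01 = 0.00545
Normalizing constant = 0.05377.
The ratio is 0.0405 / 0.00545 (the normalizer cancels) = 7.4312.

7.4312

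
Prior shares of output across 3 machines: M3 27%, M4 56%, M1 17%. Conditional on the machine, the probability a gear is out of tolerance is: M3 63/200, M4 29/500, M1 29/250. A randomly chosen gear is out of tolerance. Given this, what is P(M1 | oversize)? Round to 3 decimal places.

0.144

Prior × likelihood for each hypothesis:
  M3: 0.27 × 0.315 = 0.08505
  M4: 0.56 × 0.058 = 0.03248
  M1: 0.17 × 0.116 = 0.01972
Normalizing constant = 0.13725.
P(M1 | evidence) = 0.01972 / 0.13725 ≈ 0.144.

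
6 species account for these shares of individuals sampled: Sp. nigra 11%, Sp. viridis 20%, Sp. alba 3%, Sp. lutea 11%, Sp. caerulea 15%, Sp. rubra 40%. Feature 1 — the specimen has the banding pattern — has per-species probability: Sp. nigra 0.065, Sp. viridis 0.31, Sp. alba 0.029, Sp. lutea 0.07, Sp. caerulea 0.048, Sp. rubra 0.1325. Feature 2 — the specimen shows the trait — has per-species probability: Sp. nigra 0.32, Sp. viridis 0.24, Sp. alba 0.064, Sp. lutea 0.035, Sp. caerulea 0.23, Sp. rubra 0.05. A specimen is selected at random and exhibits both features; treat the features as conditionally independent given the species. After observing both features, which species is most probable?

Prior × likelihood for each hypothesis:
  Sp. nigra: 0.11 × 0.065 × 0.32 = 0.002288
  Sp. viridis: 0.2 × 0.31 × 0.24 = 0.01488
  Sp. alba: 0.03 × 0.029 × 0.064 = 0.00005568
  Sp. lutea: 0.11 × 0.07 × 0.035 = 0.0002695
  Sp. caerulea: 0.15 × 0.048 × 0.23 = 0.001656
  Sp. rubra: 0.4 × 0.1325 × 0.05 = 0.00265
Normalizing constant = 0.02179918.
Largest term belongs to Sp. viridis, so Sp. viridis is most probable.

Sp. viridis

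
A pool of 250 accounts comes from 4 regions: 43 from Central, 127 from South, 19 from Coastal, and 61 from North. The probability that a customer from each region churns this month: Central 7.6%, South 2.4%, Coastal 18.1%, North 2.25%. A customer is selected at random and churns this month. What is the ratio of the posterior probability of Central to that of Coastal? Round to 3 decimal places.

0.950

By Bayes' rule, posterior ∝ prior × likelihood:
  Central: 0.172 × 0.076 = 0.013072
  South: 0.508 × 0.024 = 0.012192
  Coastal: 0.076 × 0.181 = 0.013756
  North: 0.244 × 0.0225 = 0.00549
Sum = 0.04451.
The ratio is 0.013072 / 0.013756 (the normalizer cancels) = 0.950.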